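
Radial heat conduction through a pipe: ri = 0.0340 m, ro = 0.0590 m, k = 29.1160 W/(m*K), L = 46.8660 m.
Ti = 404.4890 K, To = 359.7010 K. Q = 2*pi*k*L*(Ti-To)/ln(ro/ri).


dT = 44.7880 K
ln(ro/ri) = 0.5512
Q = 2*pi*29.1160*46.8660*44.7880 / 0.5512 = 696690.8612 W

696690.8612 W


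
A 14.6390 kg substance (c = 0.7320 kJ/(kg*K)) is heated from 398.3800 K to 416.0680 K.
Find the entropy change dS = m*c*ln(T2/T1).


T2/T1 = 1.0444
ln(T2/T1) = 0.0434
dS = 14.6390 * 0.7320 * 0.0434 = 0.4655 kJ/K

0.4655 kJ/K


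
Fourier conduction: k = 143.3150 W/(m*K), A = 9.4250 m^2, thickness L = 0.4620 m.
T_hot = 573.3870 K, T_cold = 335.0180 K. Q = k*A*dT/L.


dT = 238.3690 K
Q = 143.3150 * 9.4250 * 238.3690 / 0.4620 = 696916.5947 W

696916.5947 W


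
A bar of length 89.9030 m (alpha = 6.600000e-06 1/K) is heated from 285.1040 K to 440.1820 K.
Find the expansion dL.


dT = 155.0780 K
dL = 6.600000e-06 * 89.9030 * 155.0780 = 0.092017 m
L_final = 89.995017 m

dL = 0.092017 m


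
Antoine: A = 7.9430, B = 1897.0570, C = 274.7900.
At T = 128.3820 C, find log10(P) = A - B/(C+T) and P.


C+T = 403.1720
B/(C+T) = 4.7053
log10(P) = 7.9430 - 4.7053 = 3.2377
P = 10^3.2377 = 1728.5055 mmHg

1728.5055 mmHg


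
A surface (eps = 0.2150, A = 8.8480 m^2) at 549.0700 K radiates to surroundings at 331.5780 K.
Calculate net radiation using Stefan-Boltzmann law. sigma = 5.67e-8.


T^4 = 9.0889e+10
Tsurr^4 = 1.2088e+10
Q = 0.2150 * 5.67e-8 * 8.8480 * 7.8801e+10 = 8499.6220 W

8499.6220 W


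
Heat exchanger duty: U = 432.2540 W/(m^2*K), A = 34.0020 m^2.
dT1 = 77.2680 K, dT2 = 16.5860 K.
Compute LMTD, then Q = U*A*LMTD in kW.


LMTD = 39.4367 K
Q = 432.2540 * 34.0020 * 39.4367 = 579620.1943 W = 579.6202 kW

579.6202 kW


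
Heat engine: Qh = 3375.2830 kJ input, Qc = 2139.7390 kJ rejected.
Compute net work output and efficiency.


W = 3375.2830 - 2139.7390 = 1235.5440 kJ
eta = 1235.5440 / 3375.2830 = 0.3661 = 36.6056%

W = 1235.5440 kJ, eta = 36.6056%


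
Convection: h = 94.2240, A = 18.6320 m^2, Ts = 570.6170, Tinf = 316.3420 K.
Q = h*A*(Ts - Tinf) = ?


dT = 254.2750 K
Q = 94.2240 * 18.6320 * 254.2750 = 446400.5032 W

446400.5032 W


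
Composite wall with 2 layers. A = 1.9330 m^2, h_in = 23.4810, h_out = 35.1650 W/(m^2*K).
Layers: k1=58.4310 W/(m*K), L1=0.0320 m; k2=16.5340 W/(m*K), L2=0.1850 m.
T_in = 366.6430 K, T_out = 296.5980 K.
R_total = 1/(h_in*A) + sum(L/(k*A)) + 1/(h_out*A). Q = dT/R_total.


R_conv_in = 1/(23.4810*1.9330) = 0.0220
R_1 = 0.0320/(58.4310*1.9330) = 0.0003
R_2 = 0.1850/(16.5340*1.9330) = 0.0058
R_conv_out = 1/(35.1650*1.9330) = 0.0147
R_total = 0.0428 K/W
Q = 70.0450 / 0.0428 = 1635.9858 W

R_total = 0.0428 K/W, Q = 1635.9858 W


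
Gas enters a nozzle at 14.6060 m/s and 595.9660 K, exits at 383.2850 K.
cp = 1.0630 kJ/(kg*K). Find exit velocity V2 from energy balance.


dT = 212.6810 K
2*cp*1000*dT = 452159.8060
V1^2 = 213.3352
V2 = sqrt(452373.1412) = 672.5869 m/s

672.5869 m/s


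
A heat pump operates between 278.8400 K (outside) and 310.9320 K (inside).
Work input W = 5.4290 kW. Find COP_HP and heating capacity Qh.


COP = 310.9320 / 32.0920 = 9.6888
Qh = 9.6888 * 5.4290 = 52.6003 kW

COP = 9.6888, Qh = 52.6003 kW


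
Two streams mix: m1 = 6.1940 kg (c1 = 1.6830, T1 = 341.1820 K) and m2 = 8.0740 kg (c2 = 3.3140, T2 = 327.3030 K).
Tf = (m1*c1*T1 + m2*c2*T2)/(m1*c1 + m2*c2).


num = 12314.3761
den = 37.1817
Tf = 331.1942 K

331.1942 K


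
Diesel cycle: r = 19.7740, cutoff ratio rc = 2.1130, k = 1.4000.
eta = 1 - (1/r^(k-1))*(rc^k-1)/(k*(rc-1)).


r^(k-1) = 3.2994
rc^k = 2.8501
eta = 0.6401 = 64.0141%

64.0141%


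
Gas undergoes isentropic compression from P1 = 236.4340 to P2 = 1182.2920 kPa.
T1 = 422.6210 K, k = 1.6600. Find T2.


(k-1)/k = 0.3976
(P2/P1)^exp = 1.8964
T2 = 422.6210 * 1.8964 = 801.4430 K

801.4430 K


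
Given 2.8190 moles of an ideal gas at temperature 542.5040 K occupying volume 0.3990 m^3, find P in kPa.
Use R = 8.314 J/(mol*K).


P = nRT/V = 2.8190 * 8.314 * 542.5040 / 0.3990
= 12714.7563 / 0.3990 = 31866.5572 Pa = 31.8666 kPa

31.8666 kPa


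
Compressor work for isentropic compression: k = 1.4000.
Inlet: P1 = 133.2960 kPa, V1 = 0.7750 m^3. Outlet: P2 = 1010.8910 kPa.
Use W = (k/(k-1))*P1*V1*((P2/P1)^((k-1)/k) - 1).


(k-1)/k = 0.2857
(P2/P1)^exp = 1.7840
W = 3.5000 * 133.2960 * 0.7750 * (1.7840 - 1) = 283.4695 kJ

283.4695 kJ


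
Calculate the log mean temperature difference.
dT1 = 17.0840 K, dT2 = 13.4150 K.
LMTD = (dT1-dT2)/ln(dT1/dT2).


dT1/dT2 = 1.2735
ln(dT1/dT2) = 0.2418
LMTD = 3.6690 / 0.2418 = 15.1757 K

15.1757 K


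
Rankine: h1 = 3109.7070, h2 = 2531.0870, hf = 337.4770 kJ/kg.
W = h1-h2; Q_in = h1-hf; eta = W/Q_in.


W = 578.6200 kJ/kg
Q_in = 2772.2300 kJ/kg
eta = 0.2087 = 20.8720%

eta = 20.8720%


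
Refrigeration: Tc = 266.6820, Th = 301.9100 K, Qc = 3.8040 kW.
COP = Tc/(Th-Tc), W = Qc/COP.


COP = 266.6820 / 35.2280 = 7.5702
W = 3.8040 / 7.5702 = 0.5025 kW

COP = 7.5702, W = 0.5025 kW


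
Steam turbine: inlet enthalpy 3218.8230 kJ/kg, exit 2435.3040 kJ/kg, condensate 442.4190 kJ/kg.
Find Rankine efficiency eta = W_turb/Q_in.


W = 783.5190 kJ/kg
Q_in = 2776.4040 kJ/kg
eta = 0.2822 = 28.2206%

eta = 28.2206%


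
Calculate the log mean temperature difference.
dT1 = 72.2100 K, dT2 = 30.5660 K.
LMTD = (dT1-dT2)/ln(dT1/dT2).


dT1/dT2 = 2.3624
ln(dT1/dT2) = 0.8597
LMTD = 41.6440 / 0.8597 = 48.4407 K

48.4407 K


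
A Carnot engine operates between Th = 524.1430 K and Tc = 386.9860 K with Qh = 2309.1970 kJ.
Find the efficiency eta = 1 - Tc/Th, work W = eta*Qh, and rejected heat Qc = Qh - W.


eta = 1 - 386.9860/524.1430 = 0.2617
W = 0.2617 * 2309.1970 = 604.2674 kJ
Qc = 2309.1970 - 604.2674 = 1704.9296 kJ

eta = 26.1679%, W = 604.2674 kJ, Qc = 1704.9296 kJ


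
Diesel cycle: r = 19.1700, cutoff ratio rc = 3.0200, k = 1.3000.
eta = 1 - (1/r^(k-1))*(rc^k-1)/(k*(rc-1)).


r^(k-1) = 2.4254
rc^k = 4.2074
eta = 0.4964 = 49.6423%

49.6423%


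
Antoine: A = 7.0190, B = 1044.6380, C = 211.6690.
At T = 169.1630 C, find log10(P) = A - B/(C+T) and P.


C+T = 380.8320
B/(C+T) = 2.7430
log10(P) = 7.0190 - 2.7430 = 4.2760
P = 10^4.2760 = 18878.1072 mmHg

18878.1072 mmHg


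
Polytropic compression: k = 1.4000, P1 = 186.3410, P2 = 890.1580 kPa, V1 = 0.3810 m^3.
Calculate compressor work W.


(k-1)/k = 0.2857
(P2/P1)^exp = 1.5633
W = 3.5000 * 186.3410 * 0.3810 * (1.5633 - 1) = 139.9747 kJ

139.9747 kJ


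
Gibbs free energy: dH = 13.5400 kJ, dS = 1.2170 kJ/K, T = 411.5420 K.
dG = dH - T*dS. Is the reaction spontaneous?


T*dS = 411.5420 * 1.2170 = 500.8466 kJ
dG = 13.5400 - 500.8466 = -487.3066 kJ (spontaneous)

dG = -487.3066 kJ, spontaneous


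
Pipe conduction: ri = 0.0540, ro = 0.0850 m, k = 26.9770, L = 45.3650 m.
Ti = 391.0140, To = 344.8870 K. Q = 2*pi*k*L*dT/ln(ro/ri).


dT = 46.1270 K
ln(ro/ri) = 0.4537
Q = 2*pi*26.9770*45.3650*46.1270 / 0.4537 = 781829.8631 W

781829.8631 W


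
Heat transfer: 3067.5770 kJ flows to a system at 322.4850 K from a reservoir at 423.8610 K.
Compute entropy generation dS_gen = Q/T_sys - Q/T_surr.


dS_sys = 3067.5770/322.4850 = 9.5123 kJ/K
dS_surr = -3067.5770/423.8610 = -7.2372 kJ/K
dS_gen = 9.5123 - 7.2372 = 2.2751 kJ/K (irreversible)

dS_gen = 2.2751 kJ/K, irreversible


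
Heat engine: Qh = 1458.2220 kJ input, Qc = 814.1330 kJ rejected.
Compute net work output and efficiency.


W = 1458.2220 - 814.1330 = 644.0890 kJ
eta = 644.0890 / 1458.2220 = 0.4417 = 44.1695%

W = 644.0890 kJ, eta = 44.1695%


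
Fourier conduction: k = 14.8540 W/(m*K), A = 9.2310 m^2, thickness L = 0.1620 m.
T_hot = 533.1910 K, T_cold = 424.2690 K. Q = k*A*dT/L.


dT = 108.9220 K
Q = 14.8540 * 9.2310 * 108.9220 / 0.1620 = 92191.8995 W

92191.8995 W


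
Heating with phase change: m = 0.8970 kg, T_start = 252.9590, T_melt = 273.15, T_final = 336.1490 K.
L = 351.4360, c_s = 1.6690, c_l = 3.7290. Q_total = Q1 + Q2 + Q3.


Q1 (sensible, solid) = 0.8970 * 1.6690 * 20.1910 = 30.2278 kJ
Q2 (latent) = 0.8970 * 351.4360 = 315.2381 kJ
Q3 (sensible, liquid) = 0.8970 * 3.7290 * 62.9990 = 210.7262 kJ
Q_total = 556.1921 kJ

556.1921 kJ


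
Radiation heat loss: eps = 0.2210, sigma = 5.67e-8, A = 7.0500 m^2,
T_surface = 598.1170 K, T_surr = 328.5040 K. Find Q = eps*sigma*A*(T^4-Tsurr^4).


T^4 = 1.2798e+11
Tsurr^4 = 1.1646e+10
Q = 0.2210 * 5.67e-8 * 7.0500 * 1.1634e+11 = 10277.2105 W

10277.2105 W


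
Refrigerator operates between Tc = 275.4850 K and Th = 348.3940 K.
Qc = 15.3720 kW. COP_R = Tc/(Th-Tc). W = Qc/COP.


COP = 275.4850 / 72.9090 = 3.7785
W = 15.3720 / 3.7785 = 4.0683 kW

COP = 3.7785, W = 4.0683 kW


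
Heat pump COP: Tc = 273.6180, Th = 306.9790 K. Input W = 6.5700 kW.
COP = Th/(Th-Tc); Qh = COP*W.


COP = 306.9790 / 33.3610 = 9.2017
Qh = 9.2017 * 6.5700 = 60.4554 kW

COP = 9.2017, Qh = 60.4554 kW


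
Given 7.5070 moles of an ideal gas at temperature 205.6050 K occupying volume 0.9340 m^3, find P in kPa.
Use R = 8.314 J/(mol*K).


P = nRT/V = 7.5070 * 8.314 * 205.6050 / 0.9340
= 12832.4656 / 0.9340 = 13739.2565 Pa = 13.7393 kPa

13.7393 kPa


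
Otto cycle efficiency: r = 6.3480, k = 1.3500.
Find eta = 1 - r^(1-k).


r^(k-1) = 1.9095
eta = 1 - 1/1.9095 = 0.4763 = 47.6307%

47.6307%


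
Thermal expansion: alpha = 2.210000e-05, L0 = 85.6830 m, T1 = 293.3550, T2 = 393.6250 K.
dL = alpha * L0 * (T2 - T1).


dT = 100.2700 K
dL = 2.210000e-05 * 85.6830 * 100.2700 = 0.189871 m
L_final = 85.872871 m

dL = 0.189871 m


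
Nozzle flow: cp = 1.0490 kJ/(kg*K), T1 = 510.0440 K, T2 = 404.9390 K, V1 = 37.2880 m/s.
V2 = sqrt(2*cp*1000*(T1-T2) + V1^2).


dT = 105.1050 K
2*cp*1000*dT = 220510.2900
V1^2 = 1390.3949
V2 = sqrt(221900.6849) = 471.0634 m/s

471.0634 m/s


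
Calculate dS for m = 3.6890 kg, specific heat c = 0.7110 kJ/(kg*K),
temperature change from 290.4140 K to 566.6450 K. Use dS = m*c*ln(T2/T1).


T2/T1 = 1.9512
ln(T2/T1) = 0.6684
dS = 3.6890 * 0.7110 * 0.6684 = 1.7532 kJ/K

1.7532 kJ/K


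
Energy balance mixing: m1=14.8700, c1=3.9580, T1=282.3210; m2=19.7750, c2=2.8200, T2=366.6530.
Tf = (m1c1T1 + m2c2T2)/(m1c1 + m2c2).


num = 37062.7202
den = 114.6210
Tf = 323.3503 K

323.3503 K


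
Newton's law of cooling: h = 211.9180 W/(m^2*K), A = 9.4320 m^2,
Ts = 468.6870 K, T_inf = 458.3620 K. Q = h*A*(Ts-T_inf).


dT = 10.3250 K
Q = 211.9180 * 9.4320 * 10.3250 = 20637.7192 W

20637.7192 W


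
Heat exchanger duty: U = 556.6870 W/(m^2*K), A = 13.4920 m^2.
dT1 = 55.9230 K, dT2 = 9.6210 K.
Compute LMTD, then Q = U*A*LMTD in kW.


LMTD = 26.3075 K
Q = 556.6870 * 13.4920 * 26.3075 = 197591.2463 W = 197.5912 kW

197.5912 kW


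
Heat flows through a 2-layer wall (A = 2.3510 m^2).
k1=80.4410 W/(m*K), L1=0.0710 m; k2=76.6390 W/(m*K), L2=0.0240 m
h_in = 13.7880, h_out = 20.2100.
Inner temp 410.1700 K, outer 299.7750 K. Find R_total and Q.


R_conv_in = 1/(13.7880*2.3510) = 0.0308
R_1 = 0.0710/(80.4410*2.3510) = 0.0004
R_2 = 0.0240/(76.6390*2.3510) = 0.0001
R_conv_out = 1/(20.2100*2.3510) = 0.0210
R_total = 0.0524 K/W
Q = 110.3950 / 0.0524 = 2106.5922 W

R_total = 0.0524 K/W, Q = 2106.5922 W


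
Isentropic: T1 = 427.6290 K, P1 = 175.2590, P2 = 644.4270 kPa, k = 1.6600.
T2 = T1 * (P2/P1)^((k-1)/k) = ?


(k-1)/k = 0.3976
(P2/P1)^exp = 1.6782
T2 = 427.6290 * 1.6782 = 717.6321 K

717.6321 K


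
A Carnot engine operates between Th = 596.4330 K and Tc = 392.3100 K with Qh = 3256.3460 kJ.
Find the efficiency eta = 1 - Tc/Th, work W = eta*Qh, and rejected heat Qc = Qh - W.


eta = 1 - 392.3100/596.4330 = 0.3422
W = 0.3422 * 3256.3460 = 1114.4506 kJ
Qc = 3256.3460 - 1114.4506 = 2141.8954 kJ

eta = 34.2240%, W = 1114.4506 kJ, Qc = 2141.8954 kJ


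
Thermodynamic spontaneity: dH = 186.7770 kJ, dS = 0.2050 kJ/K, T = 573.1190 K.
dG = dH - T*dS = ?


T*dS = 573.1190 * 0.2050 = 117.4894 kJ
dG = 186.7770 - 117.4894 = 69.2876 kJ (non-spontaneous)

dG = 69.2876 kJ, non-spontaneous


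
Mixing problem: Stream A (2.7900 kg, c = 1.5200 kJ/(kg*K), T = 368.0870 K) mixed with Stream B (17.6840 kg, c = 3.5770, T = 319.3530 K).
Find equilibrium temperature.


num = 21761.8707
den = 67.4965
Tf = 322.4150 K

322.4150 K


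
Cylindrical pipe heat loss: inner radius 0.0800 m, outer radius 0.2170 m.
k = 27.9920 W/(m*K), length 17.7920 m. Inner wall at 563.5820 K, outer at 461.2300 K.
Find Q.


dT = 102.3520 K
ln(ro/ri) = 0.9979
Q = 2*pi*27.9920*17.7920*102.3520 / 0.9979 = 320967.1767 W

320967.1767 W


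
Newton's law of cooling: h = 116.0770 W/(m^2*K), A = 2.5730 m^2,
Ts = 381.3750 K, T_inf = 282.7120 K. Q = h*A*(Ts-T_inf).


dT = 98.6630 K
Q = 116.0770 * 2.5730 * 98.6630 = 29467.2955 W

29467.2955 W


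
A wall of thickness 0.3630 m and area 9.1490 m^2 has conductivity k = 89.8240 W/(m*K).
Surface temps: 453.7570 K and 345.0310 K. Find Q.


dT = 108.7260 K
Q = 89.8240 * 9.1490 * 108.7260 / 0.3630 = 246146.0122 W

246146.0122 W


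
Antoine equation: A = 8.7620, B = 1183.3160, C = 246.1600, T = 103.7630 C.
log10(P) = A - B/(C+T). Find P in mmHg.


C+T = 349.9230
B/(C+T) = 3.3816
log10(P) = 8.7620 - 3.3816 = 5.3804
P = 10^5.3804 = 240078.4511 mmHg

240078.4511 mmHg


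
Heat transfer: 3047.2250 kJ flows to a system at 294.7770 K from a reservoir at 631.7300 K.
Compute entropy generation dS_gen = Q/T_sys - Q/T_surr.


dS_sys = 3047.2250/294.7770 = 10.3374 kJ/K
dS_surr = -3047.2250/631.7300 = -4.8236 kJ/K
dS_gen = 10.3374 - 4.8236 = 5.5138 kJ/K (irreversible)

dS_gen = 5.5138 kJ/K, irreversible


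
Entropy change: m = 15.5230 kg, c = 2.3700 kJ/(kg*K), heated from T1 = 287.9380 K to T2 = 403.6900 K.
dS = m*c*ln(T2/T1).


T2/T1 = 1.4020
ln(T2/T1) = 0.3379
dS = 15.5230 * 2.3700 * 0.3379 = 12.4313 kJ/K

12.4313 kJ/K


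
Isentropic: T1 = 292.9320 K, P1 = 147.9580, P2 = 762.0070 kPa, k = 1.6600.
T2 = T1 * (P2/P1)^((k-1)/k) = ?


(k-1)/k = 0.3976
(P2/P1)^exp = 1.9187
T2 = 292.9320 * 1.9187 = 562.0563 K

562.0563 K


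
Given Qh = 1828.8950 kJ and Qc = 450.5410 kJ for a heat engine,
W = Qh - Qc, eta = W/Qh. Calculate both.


W = 1828.8950 - 450.5410 = 1378.3540 kJ
eta = 1378.3540 / 1828.8950 = 0.7537 = 75.3654%

W = 1378.3540 kJ, eta = 75.3654%


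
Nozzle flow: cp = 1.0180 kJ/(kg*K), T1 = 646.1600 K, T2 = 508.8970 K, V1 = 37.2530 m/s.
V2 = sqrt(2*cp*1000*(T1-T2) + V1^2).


dT = 137.2630 K
2*cp*1000*dT = 279467.4680
V1^2 = 1387.7860
V2 = sqrt(280855.2540) = 529.9578 m/s

529.9578 m/s


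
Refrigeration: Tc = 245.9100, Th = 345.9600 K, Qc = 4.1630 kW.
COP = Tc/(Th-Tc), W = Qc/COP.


COP = 245.9100 / 100.0500 = 2.4579
W = 4.1630 / 2.4579 = 1.6937 kW

COP = 2.4579, W = 1.6937 kW


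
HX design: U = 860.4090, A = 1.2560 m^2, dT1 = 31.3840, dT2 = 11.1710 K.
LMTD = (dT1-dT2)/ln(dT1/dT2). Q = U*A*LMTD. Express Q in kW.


LMTD = 19.5677 K
Q = 860.4090 * 1.2560 * 19.5677 = 21146.3140 W = 21.1463 kW

21.1463 kW


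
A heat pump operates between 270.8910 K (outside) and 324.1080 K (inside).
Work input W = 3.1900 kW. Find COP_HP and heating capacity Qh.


COP = 324.1080 / 53.2170 = 6.0903
Qh = 6.0903 * 3.1900 = 19.4281 kW

COP = 6.0903, Qh = 19.4281 kW


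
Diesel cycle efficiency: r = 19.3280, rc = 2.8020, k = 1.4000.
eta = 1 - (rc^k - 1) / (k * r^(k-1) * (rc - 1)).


r^(k-1) = 3.2695
rc^k = 4.2311
eta = 0.6083 = 60.8262%

60.8262%


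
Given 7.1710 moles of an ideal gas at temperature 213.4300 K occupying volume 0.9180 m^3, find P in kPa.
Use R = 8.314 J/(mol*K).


P = nRT/V = 7.1710 * 8.314 * 213.4300 / 0.9180
= 12724.6313 / 0.9180 = 13861.2541 Pa = 13.8613 kPa

13.8613 kPa


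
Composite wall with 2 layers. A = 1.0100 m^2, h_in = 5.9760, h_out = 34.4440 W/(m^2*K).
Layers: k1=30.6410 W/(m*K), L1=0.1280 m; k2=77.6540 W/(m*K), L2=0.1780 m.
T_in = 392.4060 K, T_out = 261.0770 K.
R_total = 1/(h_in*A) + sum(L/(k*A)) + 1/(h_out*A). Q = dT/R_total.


R_conv_in = 1/(5.9760*1.0100) = 0.1657
R_1 = 0.1280/(30.6410*1.0100) = 0.0041
R_2 = 0.1780/(77.6540*1.0100) = 0.0023
R_conv_out = 1/(34.4440*1.0100) = 0.0287
R_total = 0.2008 K/W
Q = 131.3290 / 0.2008 = 653.9313 W

R_total = 0.2008 K/W, Q = 653.9313 W


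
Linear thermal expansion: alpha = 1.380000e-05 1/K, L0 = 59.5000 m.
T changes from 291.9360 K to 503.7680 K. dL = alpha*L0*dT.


dT = 211.8320 K
dL = 1.380000e-05 * 59.5000 * 211.8320 = 0.173935 m
L_final = 59.673935 m

dL = 0.173935 m


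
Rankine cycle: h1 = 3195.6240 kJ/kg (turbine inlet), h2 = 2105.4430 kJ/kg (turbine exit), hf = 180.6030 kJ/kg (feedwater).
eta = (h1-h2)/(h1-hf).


W = 1090.1810 kJ/kg
Q_in = 3015.0210 kJ/kg
eta = 0.3616 = 36.1583%

eta = 36.1583%


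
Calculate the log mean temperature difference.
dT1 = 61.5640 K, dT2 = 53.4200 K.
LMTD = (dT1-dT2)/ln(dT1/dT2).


dT1/dT2 = 1.1525
ln(dT1/dT2) = 0.1419
LMTD = 8.1440 / 0.1419 = 57.3957 K

57.3957 K


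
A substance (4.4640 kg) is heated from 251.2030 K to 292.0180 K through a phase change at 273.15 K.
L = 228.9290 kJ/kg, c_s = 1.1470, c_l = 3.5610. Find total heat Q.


Q1 (sensible, solid) = 4.4640 * 1.1470 * 21.9470 = 112.3732 kJ
Q2 (latent) = 4.4640 * 228.9290 = 1021.9391 kJ
Q3 (sensible, liquid) = 4.4640 * 3.5610 * 18.8680 = 299.9315 kJ
Q_total = 1434.2437 kJ

1434.2437 kJ


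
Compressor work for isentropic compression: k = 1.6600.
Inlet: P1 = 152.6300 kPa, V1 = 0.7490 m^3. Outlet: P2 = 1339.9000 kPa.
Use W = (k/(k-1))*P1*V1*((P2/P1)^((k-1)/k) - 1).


(k-1)/k = 0.3976
(P2/P1)^exp = 2.3719
W = 2.5152 * 152.6300 * 0.7490 * (2.3719 - 1) = 394.4700 kJ

394.4700 kJ


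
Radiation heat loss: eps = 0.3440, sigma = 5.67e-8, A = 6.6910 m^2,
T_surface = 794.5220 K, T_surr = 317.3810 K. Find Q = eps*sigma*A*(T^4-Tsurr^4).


T^4 = 3.9850e+11
Tsurr^4 = 1.0147e+10
Q = 0.3440 * 5.67e-8 * 6.6910 * 3.8835e+11 = 50682.1258 W

50682.1258 W


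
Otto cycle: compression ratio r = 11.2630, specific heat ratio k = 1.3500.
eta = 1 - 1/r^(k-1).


r^(k-1) = 2.3339
eta = 1 - 1/2.3339 = 0.5715 = 57.1529%

57.1529%


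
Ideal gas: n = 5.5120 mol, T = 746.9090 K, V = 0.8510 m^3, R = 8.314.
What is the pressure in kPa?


P = nRT/V = 5.5120 * 8.314 * 746.9090 / 0.8510
= 34228.4255 / 0.8510 = 40221.4165 Pa = 40.2214 kPa

40.2214 kPa


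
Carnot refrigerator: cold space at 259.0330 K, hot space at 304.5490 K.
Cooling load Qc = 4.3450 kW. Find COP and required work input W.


COP = 259.0330 / 45.5160 = 5.6910
W = 4.3450 / 5.6910 = 0.7635 kW

COP = 5.6910, W = 0.7635 kW


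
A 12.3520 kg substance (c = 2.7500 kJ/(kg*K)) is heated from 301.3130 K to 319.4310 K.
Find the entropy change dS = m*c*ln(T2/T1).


T2/T1 = 1.0601
ln(T2/T1) = 0.0584
dS = 12.3520 * 2.7500 * 0.0584 = 1.9834 kJ/K

1.9834 kJ/K


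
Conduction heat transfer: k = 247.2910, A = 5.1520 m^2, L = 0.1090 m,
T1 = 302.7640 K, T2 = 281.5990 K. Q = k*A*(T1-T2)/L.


dT = 21.1650 K
Q = 247.2910 * 5.1520 * 21.1650 / 0.1090 = 247386.4679 W

247386.4679 W


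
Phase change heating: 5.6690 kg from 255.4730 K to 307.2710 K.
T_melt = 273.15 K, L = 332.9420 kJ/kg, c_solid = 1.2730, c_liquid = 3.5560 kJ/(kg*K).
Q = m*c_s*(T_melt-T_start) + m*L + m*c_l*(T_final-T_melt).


Q1 (sensible, solid) = 5.6690 * 1.2730 * 17.6770 = 127.5685 kJ
Q2 (latent) = 5.6690 * 332.9420 = 1887.4482 kJ
Q3 (sensible, liquid) = 5.6690 * 3.5560 * 34.1210 = 687.8440 kJ
Q_total = 2702.8607 kJ

2702.8607 kJ


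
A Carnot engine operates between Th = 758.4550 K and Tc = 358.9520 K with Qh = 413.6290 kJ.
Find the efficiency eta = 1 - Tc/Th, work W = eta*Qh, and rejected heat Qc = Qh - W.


eta = 1 - 358.9520/758.4550 = 0.5267
W = 0.5267 * 413.6290 = 217.8719 kJ
Qc = 413.6290 - 217.8719 = 195.7571 kJ

eta = 52.6733%, W = 217.8719 kJ, Qc = 195.7571 kJ


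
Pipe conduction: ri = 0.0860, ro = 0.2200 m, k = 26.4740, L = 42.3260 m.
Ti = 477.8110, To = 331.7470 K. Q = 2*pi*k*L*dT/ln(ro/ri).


dT = 146.0640 K
ln(ro/ri) = 0.9393
Q = 2*pi*26.4740*42.3260*146.0640 / 0.9393 = 1094850.0929 W

1094850.0929 W


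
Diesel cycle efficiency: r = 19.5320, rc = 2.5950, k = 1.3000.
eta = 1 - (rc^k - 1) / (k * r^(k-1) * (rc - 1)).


r^(k-1) = 2.4391
rc^k = 3.4544
eta = 0.5147 = 51.4683%

51.4683%


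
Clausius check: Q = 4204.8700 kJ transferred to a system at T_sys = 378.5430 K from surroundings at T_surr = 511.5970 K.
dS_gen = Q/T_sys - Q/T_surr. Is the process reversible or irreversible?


dS_sys = 4204.8700/378.5430 = 11.1080 kJ/K
dS_surr = -4204.8700/511.5970 = -8.2191 kJ/K
dS_gen = 11.1080 - 8.2191 = 2.8889 kJ/K (irreversible)

dS_gen = 2.8889 kJ/K, irreversible


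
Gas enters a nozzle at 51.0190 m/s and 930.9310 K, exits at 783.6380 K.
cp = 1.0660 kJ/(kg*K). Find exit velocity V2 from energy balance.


dT = 147.2930 K
2*cp*1000*dT = 314028.6760
V1^2 = 2602.9384
V2 = sqrt(316631.6144) = 562.7003 m/s

562.7003 m/s


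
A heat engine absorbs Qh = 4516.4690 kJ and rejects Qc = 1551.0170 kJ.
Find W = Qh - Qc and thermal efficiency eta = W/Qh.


W = 4516.4690 - 1551.0170 = 2965.4520 kJ
eta = 2965.4520 / 4516.4690 = 0.6566 = 65.6586%

W = 2965.4520 kJ, eta = 65.6586%


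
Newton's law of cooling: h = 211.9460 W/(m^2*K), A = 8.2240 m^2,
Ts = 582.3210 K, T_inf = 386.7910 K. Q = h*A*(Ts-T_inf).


dT = 195.5300 K
Q = 211.9460 * 8.2240 * 195.5300 = 340817.3745 W

340817.3745 W


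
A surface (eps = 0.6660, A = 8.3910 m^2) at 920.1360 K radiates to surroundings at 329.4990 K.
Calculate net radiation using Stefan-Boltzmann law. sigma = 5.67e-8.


T^4 = 7.1682e+11
Tsurr^4 = 1.1787e+10
Q = 0.6660 * 5.67e-8 * 8.3910 * 7.0503e+11 = 223397.4326 W

223397.4326 W


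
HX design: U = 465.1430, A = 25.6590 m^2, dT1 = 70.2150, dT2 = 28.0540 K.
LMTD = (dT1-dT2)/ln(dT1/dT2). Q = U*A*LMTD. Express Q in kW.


LMTD = 45.9555 K
Q = 465.1430 * 25.6590 * 45.9555 = 548483.8346 W = 548.4838 kW

548.4838 kW


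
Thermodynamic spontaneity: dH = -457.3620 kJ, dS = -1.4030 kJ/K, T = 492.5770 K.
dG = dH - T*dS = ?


T*dS = 492.5770 * -1.4030 = -691.0855 kJ
dG = -457.3620 + 691.0855 = 233.7235 kJ (non-spontaneous)

dG = 233.7235 kJ, non-spontaneous


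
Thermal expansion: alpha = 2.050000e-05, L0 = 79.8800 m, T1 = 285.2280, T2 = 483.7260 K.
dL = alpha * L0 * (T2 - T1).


dT = 198.4980 K
dL = 2.050000e-05 * 79.8800 * 198.4980 = 0.325048 m
L_final = 80.205048 m

dL = 0.325048 m


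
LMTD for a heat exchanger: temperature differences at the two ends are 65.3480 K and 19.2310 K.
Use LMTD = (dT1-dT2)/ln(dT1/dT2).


dT1/dT2 = 3.3981
ln(dT1/dT2) = 1.2232
LMTD = 46.1170 / 1.2232 = 37.7018 K

37.7018 K


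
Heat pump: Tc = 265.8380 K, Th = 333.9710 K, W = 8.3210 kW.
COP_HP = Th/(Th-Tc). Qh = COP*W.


COP = 333.9710 / 68.1330 = 4.9018
Qh = 4.9018 * 8.3210 = 40.7875 kW

COP = 4.9018, Qh = 40.7875 kW


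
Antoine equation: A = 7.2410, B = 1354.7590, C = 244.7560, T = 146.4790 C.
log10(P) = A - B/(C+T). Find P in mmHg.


C+T = 391.2350
B/(C+T) = 3.4628
log10(P) = 7.2410 - 3.4628 = 3.7782
P = 10^3.7782 = 6001.0111 mmHg

6001.0111 mmHg


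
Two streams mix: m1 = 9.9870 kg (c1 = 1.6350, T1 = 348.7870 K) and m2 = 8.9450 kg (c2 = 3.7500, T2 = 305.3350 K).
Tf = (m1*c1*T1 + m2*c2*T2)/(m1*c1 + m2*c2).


num = 15937.3349
den = 49.8725
Tf = 319.5616 K

319.5616 K


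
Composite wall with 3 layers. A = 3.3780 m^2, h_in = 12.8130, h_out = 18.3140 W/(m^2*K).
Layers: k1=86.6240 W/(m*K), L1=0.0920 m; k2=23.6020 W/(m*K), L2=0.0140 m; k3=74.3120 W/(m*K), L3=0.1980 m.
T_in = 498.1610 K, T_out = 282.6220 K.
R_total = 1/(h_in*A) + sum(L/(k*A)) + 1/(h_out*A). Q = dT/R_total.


R_conv_in = 1/(12.8130*3.3780) = 0.0231
R_1 = 0.0920/(86.6240*3.3780) = 0.0003
R_2 = 0.0140/(23.6020*3.3780) = 0.0002
R_3 = 0.1980/(74.3120*3.3780) = 0.0008
R_conv_out = 1/(18.3140*3.3780) = 0.0162
R_total = 0.0405 K/W
Q = 215.5390 / 0.0405 = 5315.7554 W

R_total = 0.0405 K/W, Q = 5315.7554 W


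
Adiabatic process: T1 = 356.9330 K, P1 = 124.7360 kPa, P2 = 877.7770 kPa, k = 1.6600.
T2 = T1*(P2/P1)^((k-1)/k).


(k-1)/k = 0.3976
(P2/P1)^exp = 2.1723
T2 = 356.9330 * 2.1723 = 775.3571 K

775.3571 K


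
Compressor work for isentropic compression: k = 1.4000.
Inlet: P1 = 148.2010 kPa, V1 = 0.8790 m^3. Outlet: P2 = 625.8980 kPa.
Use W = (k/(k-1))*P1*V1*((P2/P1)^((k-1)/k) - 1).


(k-1)/k = 0.2857
(P2/P1)^exp = 1.5092
W = 3.5000 * 148.2010 * 0.8790 * (1.5092 - 1) = 232.1823 kJ

232.1823 kJ


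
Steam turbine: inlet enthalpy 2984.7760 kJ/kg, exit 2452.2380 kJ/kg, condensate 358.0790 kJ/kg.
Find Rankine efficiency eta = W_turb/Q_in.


W = 532.5380 kJ/kg
Q_in = 2626.6970 kJ/kg
eta = 0.2027 = 20.2741%

eta = 20.2741%


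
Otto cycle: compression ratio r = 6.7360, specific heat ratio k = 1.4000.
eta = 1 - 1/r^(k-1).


r^(k-1) = 2.1447
eta = 1 - 1/2.1447 = 0.5337 = 53.3728%

53.3728%


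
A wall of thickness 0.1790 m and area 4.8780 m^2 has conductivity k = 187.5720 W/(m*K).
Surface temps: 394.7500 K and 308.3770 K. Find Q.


dT = 86.3730 K
Q = 187.5720 * 4.8780 * 86.3730 / 0.1790 = 441504.1380 W

441504.1380 W


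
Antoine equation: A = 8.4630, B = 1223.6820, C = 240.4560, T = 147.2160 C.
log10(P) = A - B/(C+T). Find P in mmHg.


C+T = 387.6720
B/(C+T) = 3.1565
log10(P) = 8.4630 - 3.1565 = 5.3065
P = 10^5.3065 = 202540.5762 mmHg

202540.5762 mmHg


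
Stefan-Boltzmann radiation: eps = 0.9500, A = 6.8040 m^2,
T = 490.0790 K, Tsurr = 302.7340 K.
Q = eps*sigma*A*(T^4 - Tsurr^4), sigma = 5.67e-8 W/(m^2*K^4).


T^4 = 5.7685e+10
Tsurr^4 = 8.3993e+09
Q = 0.9500 * 5.67e-8 * 6.8040 * 4.9286e+10 = 18063.1437 W

18063.1437 W


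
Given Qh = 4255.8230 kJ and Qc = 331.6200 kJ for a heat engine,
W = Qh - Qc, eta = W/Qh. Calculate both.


W = 4255.8230 - 331.6200 = 3924.2030 kJ
eta = 3924.2030 / 4255.8230 = 0.9221 = 92.2079%

W = 3924.2030 kJ, eta = 92.2079%


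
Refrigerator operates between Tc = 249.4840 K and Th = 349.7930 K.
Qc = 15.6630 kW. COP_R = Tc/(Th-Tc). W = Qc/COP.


COP = 249.4840 / 100.3090 = 2.4872
W = 15.6630 / 2.4872 = 6.2976 kW

COP = 2.4872, W = 6.2976 kW


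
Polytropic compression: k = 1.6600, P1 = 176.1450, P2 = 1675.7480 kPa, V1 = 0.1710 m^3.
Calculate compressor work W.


(k-1)/k = 0.3976
(P2/P1)^exp = 2.4489
W = 2.5152 * 176.1450 * 0.1710 * (2.4489 - 1) = 109.7692 kJ

109.7692 kJ


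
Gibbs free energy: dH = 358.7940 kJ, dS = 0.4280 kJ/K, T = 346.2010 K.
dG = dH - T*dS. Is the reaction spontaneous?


T*dS = 346.2010 * 0.4280 = 148.1740 kJ
dG = 358.7940 - 148.1740 = 210.6200 kJ (non-spontaneous)

dG = 210.6200 kJ, non-spontaneous


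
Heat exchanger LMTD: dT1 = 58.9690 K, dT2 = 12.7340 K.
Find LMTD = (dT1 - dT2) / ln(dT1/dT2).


dT1/dT2 = 4.6308
ln(dT1/dT2) = 1.5327
LMTD = 46.2350 / 1.5327 = 30.1650 K

30.1650 K


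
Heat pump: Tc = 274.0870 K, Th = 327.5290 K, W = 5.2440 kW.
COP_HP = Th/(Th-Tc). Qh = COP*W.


COP = 327.5290 / 53.4420 = 6.1287
Qh = 6.1287 * 5.2440 = 32.1388 kW

COP = 6.1287, Qh = 32.1388 kW


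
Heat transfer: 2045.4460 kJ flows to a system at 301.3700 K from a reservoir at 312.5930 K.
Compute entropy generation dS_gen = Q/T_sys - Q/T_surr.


dS_sys = 2045.4460/301.3700 = 6.7872 kJ/K
dS_surr = -2045.4460/312.5930 = -6.5435 kJ/K
dS_gen = 6.7872 - 6.5435 = 0.2437 kJ/K (irreversible)

dS_gen = 0.2437 kJ/K, irreversible


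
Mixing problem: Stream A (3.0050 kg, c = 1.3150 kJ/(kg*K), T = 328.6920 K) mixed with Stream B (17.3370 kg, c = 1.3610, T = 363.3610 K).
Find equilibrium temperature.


num = 9872.5926
den = 27.5472
Tf = 358.3878 K

358.3878 K


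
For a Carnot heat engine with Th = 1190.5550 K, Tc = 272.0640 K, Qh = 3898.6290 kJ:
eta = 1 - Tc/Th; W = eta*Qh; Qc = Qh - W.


eta = 1 - 272.0640/1190.5550 = 0.7715
W = 0.7715 * 3898.6290 = 3007.7196 kJ
Qc = 3898.6290 - 3007.7196 = 890.9094 kJ

eta = 77.1481%, W = 3007.7196 kJ, Qc = 890.9094 kJ


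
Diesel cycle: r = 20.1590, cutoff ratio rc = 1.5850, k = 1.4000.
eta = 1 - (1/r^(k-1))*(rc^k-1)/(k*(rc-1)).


r^(k-1) = 3.3250
rc^k = 1.9056
eta = 0.6674 = 66.7429%

66.7429%


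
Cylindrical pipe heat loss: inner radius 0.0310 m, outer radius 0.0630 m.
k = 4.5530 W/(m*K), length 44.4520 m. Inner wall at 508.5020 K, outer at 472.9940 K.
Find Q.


dT = 35.5080 K
ln(ro/ri) = 0.7091
Q = 2*pi*4.5530*44.4520*35.5080 / 0.7091 = 63673.4594 W

63673.4594 W


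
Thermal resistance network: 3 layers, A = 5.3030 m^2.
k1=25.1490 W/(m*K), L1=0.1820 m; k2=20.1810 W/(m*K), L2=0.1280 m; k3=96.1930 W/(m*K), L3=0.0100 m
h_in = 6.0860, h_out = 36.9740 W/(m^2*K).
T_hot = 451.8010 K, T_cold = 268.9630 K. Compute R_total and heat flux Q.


R_conv_in = 1/(6.0860*5.3030) = 0.0310
R_1 = 0.1820/(25.1490*5.3030) = 0.0014
R_2 = 0.1280/(20.1810*5.3030) = 0.0012
R_3 = 0.0100/(96.1930*5.3030) = 1.9604e-05
R_conv_out = 1/(36.9740*5.3030) = 0.0051
R_total = 0.0387 K/W
Q = 182.8380 / 0.0387 = 4728.7613 W

R_total = 0.0387 K/W, Q = 4728.7613 W


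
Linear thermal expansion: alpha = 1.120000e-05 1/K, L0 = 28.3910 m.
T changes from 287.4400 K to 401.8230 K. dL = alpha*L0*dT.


dT = 114.3830 K
dL = 1.120000e-05 * 28.3910 * 114.3830 = 0.036371 m
L_final = 28.427371 m

dL = 0.036371 m


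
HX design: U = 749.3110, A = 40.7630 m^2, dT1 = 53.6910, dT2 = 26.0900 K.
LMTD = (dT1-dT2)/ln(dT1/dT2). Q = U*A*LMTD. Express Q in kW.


LMTD = 38.2448 K
Q = 749.3110 * 40.7630 * 38.2448 = 1168154.7961 W = 1168.1548 kW

1168.1548 kW


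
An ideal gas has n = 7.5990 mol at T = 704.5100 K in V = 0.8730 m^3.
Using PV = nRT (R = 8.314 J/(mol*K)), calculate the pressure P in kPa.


P = nRT/V = 7.5990 * 8.314 * 704.5100 / 0.8730
= 44509.5934 / 0.8730 = 50984.6430 Pa = 50.9846 kPa

50.9846 kPa


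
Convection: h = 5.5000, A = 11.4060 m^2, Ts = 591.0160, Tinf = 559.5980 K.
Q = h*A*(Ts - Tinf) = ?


dT = 31.4180 K
Q = 5.5000 * 11.4060 * 31.4180 = 1970.9454 W

1970.9454 W


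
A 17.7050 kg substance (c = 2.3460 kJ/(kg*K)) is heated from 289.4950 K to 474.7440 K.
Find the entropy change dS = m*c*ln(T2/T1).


T2/T1 = 1.6399
ln(T2/T1) = 0.4946
dS = 17.7050 * 2.3460 * 0.4946 = 20.5452 kJ/K

20.5452 kJ/K


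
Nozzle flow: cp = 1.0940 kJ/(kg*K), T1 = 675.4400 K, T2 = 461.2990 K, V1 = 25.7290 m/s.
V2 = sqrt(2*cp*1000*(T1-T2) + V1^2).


dT = 214.1410 K
2*cp*1000*dT = 468540.5080
V1^2 = 661.9814
V2 = sqrt(469202.4894) = 684.9836 m/s

684.9836 m/s


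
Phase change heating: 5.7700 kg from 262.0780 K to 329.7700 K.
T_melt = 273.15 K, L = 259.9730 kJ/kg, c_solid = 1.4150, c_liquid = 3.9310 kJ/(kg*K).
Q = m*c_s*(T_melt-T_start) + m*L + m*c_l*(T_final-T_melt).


Q1 (sensible, solid) = 5.7700 * 1.4150 * 11.0720 = 90.3979 kJ
Q2 (latent) = 5.7700 * 259.9730 = 1500.0442 kJ
Q3 (sensible, liquid) = 5.7700 * 3.9310 * 56.6200 = 1284.2475 kJ
Q_total = 2874.6896 kJ

2874.6896 kJ


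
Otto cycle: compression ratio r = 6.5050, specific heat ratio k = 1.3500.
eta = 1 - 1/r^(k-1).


r^(k-1) = 1.9259
eta = 1 - 1/1.9259 = 0.4808 = 48.0766%

48.0766%


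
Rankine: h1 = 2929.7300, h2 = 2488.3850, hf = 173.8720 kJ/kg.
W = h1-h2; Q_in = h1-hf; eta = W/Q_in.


W = 441.3450 kJ/kg
Q_in = 2755.8580 kJ/kg
eta = 0.1601 = 16.0148%

eta = 16.0148%


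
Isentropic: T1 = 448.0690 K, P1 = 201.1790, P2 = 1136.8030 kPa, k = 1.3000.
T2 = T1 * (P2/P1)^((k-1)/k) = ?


(k-1)/k = 0.2308
(P2/P1)^exp = 1.4913
T2 = 448.0690 * 1.4913 = 668.2009 K

668.2009 K


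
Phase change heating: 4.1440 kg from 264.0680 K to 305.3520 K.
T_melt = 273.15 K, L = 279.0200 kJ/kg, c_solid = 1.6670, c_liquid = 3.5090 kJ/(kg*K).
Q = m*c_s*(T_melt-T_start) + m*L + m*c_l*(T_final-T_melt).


Q1 (sensible, solid) = 4.1440 * 1.6670 * 9.0820 = 62.7389 kJ
Q2 (latent) = 4.1440 * 279.0200 = 1156.2589 kJ
Q3 (sensible, liquid) = 4.1440 * 3.5090 * 32.2020 = 468.2588 kJ
Q_total = 1687.2566 kJ

1687.2566 kJ


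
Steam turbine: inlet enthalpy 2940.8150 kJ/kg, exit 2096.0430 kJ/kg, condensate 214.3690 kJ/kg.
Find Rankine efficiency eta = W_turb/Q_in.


W = 844.7720 kJ/kg
Q_in = 2726.4460 kJ/kg
eta = 0.3098 = 30.9844%

eta = 30.9844%


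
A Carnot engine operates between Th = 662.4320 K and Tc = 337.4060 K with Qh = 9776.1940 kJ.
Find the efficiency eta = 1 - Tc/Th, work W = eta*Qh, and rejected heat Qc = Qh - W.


eta = 1 - 337.4060/662.4320 = 0.4907
W = 0.4907 * 9776.1940 = 4796.7448 kJ
Qc = 9776.1940 - 4796.7448 = 4979.4492 kJ

eta = 49.0656%, W = 4796.7448 kJ, Qc = 4979.4492 kJ


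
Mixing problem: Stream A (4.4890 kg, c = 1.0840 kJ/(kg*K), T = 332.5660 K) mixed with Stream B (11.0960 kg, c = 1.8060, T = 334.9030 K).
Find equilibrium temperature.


num = 8329.5386
den = 24.9055
Tf = 334.4464 K

334.4464 K


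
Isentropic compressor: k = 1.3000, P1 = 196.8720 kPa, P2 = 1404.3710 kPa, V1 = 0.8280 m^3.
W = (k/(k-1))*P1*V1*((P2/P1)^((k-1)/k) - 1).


(k-1)/k = 0.2308
(P2/P1)^exp = 1.5737
W = 4.3333 * 196.8720 * 0.8280 * (1.5737 - 1) = 405.2303 kJ

405.2303 kJ


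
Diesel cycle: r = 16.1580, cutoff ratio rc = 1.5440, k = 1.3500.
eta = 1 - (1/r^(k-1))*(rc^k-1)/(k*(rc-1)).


r^(k-1) = 2.6481
rc^k = 1.7975
eta = 0.5899 = 58.9915%

58.9915%


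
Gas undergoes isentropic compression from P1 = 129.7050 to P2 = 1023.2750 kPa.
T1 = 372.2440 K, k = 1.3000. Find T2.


(k-1)/k = 0.2308
(P2/P1)^exp = 1.6107
T2 = 372.2440 * 1.6107 = 599.5645 K

599.5645 K


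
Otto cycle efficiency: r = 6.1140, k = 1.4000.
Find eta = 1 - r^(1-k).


r^(k-1) = 2.0631
eta = 1 - 1/2.0631 = 0.5153 = 51.5304%

51.5304%


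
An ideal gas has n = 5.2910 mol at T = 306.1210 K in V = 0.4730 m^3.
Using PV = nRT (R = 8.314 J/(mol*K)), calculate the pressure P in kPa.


P = nRT/V = 5.2910 * 8.314 * 306.1210 / 0.4730
= 13466.0712 / 0.4730 = 28469.4950 Pa = 28.4695 kPa

28.4695 kPa


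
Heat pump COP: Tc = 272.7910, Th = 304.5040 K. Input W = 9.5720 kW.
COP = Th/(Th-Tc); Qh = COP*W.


COP = 304.5040 / 31.7130 = 9.6019
Qh = 9.6019 * 9.5720 = 91.9091 kW

COP = 9.6019, Qh = 91.9091 kW


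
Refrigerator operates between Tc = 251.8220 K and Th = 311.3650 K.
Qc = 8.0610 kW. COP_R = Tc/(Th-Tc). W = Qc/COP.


COP = 251.8220 / 59.5430 = 4.2292
W = 8.0610 / 4.2292 = 1.9060 kW

COP = 4.2292, W = 1.9060 kW


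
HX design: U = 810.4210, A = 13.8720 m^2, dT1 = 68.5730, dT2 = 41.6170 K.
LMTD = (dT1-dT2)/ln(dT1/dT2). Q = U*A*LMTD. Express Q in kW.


LMTD = 53.9778 K
Q = 810.4210 * 13.8720 * 53.9778 = 606827.5034 W = 606.8275 kW

606.8275 kW


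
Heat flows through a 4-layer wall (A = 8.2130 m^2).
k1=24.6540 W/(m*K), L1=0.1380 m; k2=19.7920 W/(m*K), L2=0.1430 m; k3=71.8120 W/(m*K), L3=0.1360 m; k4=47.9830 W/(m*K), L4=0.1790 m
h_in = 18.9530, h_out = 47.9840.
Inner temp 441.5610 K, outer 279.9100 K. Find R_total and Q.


R_conv_in = 1/(18.9530*8.2130) = 0.0064
R_1 = 0.1380/(24.6540*8.2130) = 0.0007
R_2 = 0.1430/(19.7920*8.2130) = 0.0009
R_3 = 0.1360/(71.8120*8.2130) = 0.0002
R_4 = 0.1790/(47.9830*8.2130) = 0.0005
R_conv_out = 1/(47.9840*8.2130) = 0.0025
R_total = 0.0112 K/W
Q = 161.6510 / 0.0112 = 14423.1357 W

R_total = 0.0112 K/W, Q = 14423.1357 W


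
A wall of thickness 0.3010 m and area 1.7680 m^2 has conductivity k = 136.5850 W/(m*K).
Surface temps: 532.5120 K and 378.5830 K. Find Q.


dT = 153.9290 K
Q = 136.5850 * 1.7680 * 153.9290 / 0.3010 = 123492.1126 W

123492.1126 W


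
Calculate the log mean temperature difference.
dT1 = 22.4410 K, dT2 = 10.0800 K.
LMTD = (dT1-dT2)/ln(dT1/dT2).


dT1/dT2 = 2.2263
ln(dT1/dT2) = 0.8003
LMTD = 12.3610 / 0.8003 = 15.4448 K

15.4448 K


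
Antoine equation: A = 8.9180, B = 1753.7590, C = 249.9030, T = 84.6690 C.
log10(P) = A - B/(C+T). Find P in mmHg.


C+T = 334.5720
B/(C+T) = 5.2418
log10(P) = 8.9180 - 5.2418 = 3.6762
P = 10^3.6762 = 4744.6210 mmHg

4744.6210 mmHg


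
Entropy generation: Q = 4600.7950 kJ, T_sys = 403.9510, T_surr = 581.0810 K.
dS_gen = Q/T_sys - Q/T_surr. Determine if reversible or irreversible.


dS_sys = 4600.7950/403.9510 = 11.3895 kJ/K
dS_surr = -4600.7950/581.0810 = -7.9176 kJ/K
dS_gen = 11.3895 - 7.9176 = 3.4718 kJ/K (irreversible)

dS_gen = 3.4718 kJ/K, irreversible


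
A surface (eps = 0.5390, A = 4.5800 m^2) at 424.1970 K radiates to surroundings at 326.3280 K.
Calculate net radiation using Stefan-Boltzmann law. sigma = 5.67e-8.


T^4 = 3.2380e+10
Tsurr^4 = 1.1340e+10
Q = 0.5390 * 5.67e-8 * 4.5800 * 2.1039e+10 = 2944.9014 W

2944.9014 W


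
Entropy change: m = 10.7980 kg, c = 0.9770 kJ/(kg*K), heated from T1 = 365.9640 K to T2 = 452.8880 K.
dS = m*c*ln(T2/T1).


T2/T1 = 1.2375
ln(T2/T1) = 0.2131
dS = 10.7980 * 0.9770 * 0.2131 = 2.2482 kJ/K

2.2482 kJ/K


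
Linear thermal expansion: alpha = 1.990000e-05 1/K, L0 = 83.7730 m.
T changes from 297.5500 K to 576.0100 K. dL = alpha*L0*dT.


dT = 278.4600 K
dL = 1.990000e-05 * 83.7730 * 278.4600 = 0.464216 m
L_final = 84.237216 m

dL = 0.464216 m


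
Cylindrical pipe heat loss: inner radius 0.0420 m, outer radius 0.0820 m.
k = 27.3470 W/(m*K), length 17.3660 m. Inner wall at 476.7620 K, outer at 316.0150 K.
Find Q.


dT = 160.7470 K
ln(ro/ri) = 0.6690
Q = 2*pi*27.3470*17.3660*160.7470 / 0.6690 = 716925.2855 W

716925.2855 W


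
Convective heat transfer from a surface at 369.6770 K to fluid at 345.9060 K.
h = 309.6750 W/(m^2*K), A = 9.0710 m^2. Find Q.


dT = 23.7710 K
Q = 309.6750 * 9.0710 * 23.7710 = 66774.2110 W

66774.2110 W


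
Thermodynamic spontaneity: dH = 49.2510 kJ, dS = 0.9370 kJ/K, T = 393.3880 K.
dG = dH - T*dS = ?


T*dS = 393.3880 * 0.9370 = 368.6046 kJ
dG = 49.2510 - 368.6046 = -319.3536 kJ (spontaneous)

dG = -319.3536 kJ, spontaneous


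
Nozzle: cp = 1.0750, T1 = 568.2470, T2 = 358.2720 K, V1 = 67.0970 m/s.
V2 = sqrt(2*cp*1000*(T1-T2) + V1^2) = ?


dT = 209.9750 K
2*cp*1000*dT = 451446.2500
V1^2 = 4502.0074
V2 = sqrt(455948.2574) = 675.2394 m/s

675.2394 m/s


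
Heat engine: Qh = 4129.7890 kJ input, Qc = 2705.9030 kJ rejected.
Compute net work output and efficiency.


W = 4129.7890 - 2705.9030 = 1423.8860 kJ
eta = 1423.8860 / 4129.7890 = 0.3448 = 34.4784%

W = 1423.8860 kJ, eta = 34.4784%


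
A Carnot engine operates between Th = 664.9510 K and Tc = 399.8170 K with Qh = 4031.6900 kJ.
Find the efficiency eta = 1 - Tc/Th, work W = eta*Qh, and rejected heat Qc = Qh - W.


eta = 1 - 399.8170/664.9510 = 0.3987
W = 0.3987 * 4031.6900 = 1607.5442 kJ
Qc = 4031.6900 - 1607.5442 = 2424.1458 kJ

eta = 39.8727%, W = 1607.5442 kJ, Qc = 2424.1458 kJ


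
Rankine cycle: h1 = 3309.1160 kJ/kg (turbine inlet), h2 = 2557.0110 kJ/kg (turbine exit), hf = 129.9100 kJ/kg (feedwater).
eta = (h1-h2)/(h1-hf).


W = 752.1050 kJ/kg
Q_in = 3179.2060 kJ/kg
eta = 0.2366 = 23.6570%

eta = 23.6570%


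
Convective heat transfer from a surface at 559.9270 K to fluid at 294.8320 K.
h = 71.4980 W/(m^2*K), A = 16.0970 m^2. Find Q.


dT = 265.0950 K
Q = 71.4980 * 16.0970 * 265.0950 = 305098.7119 W

305098.7119 W


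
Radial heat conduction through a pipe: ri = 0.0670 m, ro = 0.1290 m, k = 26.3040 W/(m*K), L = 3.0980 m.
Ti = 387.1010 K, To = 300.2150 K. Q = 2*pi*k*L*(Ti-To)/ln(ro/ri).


dT = 86.8860 K
ln(ro/ri) = 0.6551
Q = 2*pi*26.3040*3.0980*86.8860 / 0.6551 = 67906.6281 W

67906.6281 W


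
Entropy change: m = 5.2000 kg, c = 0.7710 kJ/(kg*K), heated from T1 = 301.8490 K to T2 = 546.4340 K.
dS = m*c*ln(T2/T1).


T2/T1 = 1.8103
ln(T2/T1) = 0.5935
dS = 5.2000 * 0.7710 * 0.5935 = 2.3794 kJ/K

2.3794 kJ/K


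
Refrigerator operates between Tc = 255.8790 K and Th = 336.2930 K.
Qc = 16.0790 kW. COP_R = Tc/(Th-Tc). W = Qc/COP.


COP = 255.8790 / 80.4140 = 3.1820
W = 16.0790 / 3.1820 = 5.0531 kW

COP = 3.1820, W = 5.0531 kW


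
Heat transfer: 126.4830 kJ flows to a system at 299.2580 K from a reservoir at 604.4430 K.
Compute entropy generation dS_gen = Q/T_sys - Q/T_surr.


dS_sys = 126.4830/299.2580 = 0.4227 kJ/K
dS_surr = -126.4830/604.4430 = -0.2093 kJ/K
dS_gen = 0.4227 - 0.2093 = 0.2134 kJ/K (irreversible)

dS_gen = 0.2134 kJ/K, irreversible


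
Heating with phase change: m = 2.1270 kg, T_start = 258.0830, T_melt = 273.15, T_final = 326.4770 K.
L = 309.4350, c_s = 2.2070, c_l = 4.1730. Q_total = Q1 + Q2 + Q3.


Q1 (sensible, solid) = 2.1270 * 2.2070 * 15.0670 = 70.7289 kJ
Q2 (latent) = 2.1270 * 309.4350 = 658.1682 kJ
Q3 (sensible, liquid) = 2.1270 * 4.1730 * 53.3270 = 473.3289 kJ
Q_total = 1202.2260 kJ

1202.2260 kJ
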